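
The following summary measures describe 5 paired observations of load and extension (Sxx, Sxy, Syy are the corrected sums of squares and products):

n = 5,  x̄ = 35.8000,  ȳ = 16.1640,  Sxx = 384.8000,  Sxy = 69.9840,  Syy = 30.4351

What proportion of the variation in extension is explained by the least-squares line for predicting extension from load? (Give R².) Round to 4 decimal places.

0.4182

R² = Sxy²/(Sxx·Syy) = (69.984)²/(384.8·30.4351) = 0.418204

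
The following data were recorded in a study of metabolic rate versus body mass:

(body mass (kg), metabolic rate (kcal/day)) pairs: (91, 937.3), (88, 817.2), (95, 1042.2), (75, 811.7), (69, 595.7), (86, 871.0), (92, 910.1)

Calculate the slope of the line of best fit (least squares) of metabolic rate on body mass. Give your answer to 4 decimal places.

n = 7, Σx = 596, Σy = 5985.2, Σxy = 516832.9, Σx² = 51296
Sxx = Σx² − (Σx)²/n = 51296 − 50745.142857 = 550.857143
Sxy = Σxy − (Σx)(Σy)/n = 516832.9 − 509597.028571 = 7235.871429
b = Sxy/Sxx = 7235.871429/550.857143 = 13.135659

13.1357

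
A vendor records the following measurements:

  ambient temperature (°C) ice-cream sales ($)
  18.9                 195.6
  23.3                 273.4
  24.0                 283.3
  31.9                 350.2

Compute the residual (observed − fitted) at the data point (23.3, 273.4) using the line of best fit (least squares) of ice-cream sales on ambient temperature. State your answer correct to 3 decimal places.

n = 4, Σx = 98.1, Σy = 1102.5, Σxy = 28037.64, Σx² = 2493.71
Sxx = Σx² − (Σx)²/n = 2493.71 − 2405.9025 = 87.8075
Sxy = Σxy − (Σx)(Σy)/n = 28037.64 − 27038.8125 = 998.8275
b = Sxy/Sxx = 998.8275/87.8075 = 11.375196
a = ȳ − b·x̄ = 275.625 − 11.375196·24.525 = -3.351676
ŷ(23.3) = -3.351676 + 11.375196·23.3 = 261.690385
residual = y − ŷ = 273.4 − 261.690385 = 11.709615

11.710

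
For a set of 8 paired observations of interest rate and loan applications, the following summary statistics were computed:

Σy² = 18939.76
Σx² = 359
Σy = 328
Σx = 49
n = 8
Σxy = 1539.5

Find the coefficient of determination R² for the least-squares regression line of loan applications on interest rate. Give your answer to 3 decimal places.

Sxx = Σx² − (Σx)²/n = 359 − 300.125 = 58.875
Sxy = Σxy − (Σx)(Σy)/n = 1539.5 − 2009 = -469.5
Syy = Σy² − (Σy)²/n = 18939.76 − 13448 = 5491.76
R² = Sxy²/(Sxx·Syy) = (-469.5)²/(58.875·5491.76) = 0.681756

0.682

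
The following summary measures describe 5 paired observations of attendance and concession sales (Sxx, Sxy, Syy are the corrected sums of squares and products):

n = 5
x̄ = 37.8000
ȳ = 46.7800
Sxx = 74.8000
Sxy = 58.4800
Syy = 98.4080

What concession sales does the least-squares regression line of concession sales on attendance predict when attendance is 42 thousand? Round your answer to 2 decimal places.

50.06

b = Sxy/Sxx = 58.48/74.8 = 0.781818
a = ȳ − b·x̄ = 46.78 − 0.781818·37.8 = 17.227273
ŷ(42) = a + b·42 = 17.227273 + 0.781818·42 = 50.063636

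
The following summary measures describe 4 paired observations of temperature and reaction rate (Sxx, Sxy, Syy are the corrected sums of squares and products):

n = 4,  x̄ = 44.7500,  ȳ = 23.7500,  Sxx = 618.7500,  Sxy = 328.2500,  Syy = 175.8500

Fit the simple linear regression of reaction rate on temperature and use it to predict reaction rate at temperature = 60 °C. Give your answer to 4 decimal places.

b = Sxy/Sxx = 328.25/618.75 = 0.530505
a = ȳ − b·x̄ = 23.75 − 0.530505·44.75 = 0.009899
ŷ(60) = a + b·60 = 0.009899 + 0.530505·60 = 31.840202

31.8402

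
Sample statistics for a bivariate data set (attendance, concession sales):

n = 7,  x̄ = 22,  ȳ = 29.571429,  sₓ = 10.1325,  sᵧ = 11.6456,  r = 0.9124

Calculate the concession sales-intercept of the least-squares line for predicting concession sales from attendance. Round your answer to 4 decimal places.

6.5011

b = r · sᵧ/sₓ = 0.9124 · 11.6456/10.1325 = 1.048650
a = ȳ − b·x̄ = 29.571429 − 1.048650·22 = 6.501130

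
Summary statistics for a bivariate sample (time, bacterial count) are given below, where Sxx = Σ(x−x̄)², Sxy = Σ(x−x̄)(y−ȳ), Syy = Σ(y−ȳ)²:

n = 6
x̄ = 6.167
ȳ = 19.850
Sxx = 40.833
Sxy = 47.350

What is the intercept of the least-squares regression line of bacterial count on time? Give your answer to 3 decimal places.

b = Sxy/Sxx = 47.35/40.833 = 1.159601
a = ȳ − b·x̄ = 19.85 − 1.159601·6.167 = 12.698739

12.699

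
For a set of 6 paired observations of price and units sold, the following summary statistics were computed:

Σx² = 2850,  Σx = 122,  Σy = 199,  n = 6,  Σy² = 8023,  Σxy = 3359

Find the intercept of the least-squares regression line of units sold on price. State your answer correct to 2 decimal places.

71.01

Sxx = Σx² − (Σx)²/n = 2850 − 2480.666667 = 369.333333
Sxy = Σxy − (Σx)(Σy)/n = 3359 − 4046.333333 = -687.333333
b = Sxy/Sxx = -687.333333/369.333333 = -1.861011
a = ȳ − b·x̄ = 33.166667 − (-1.861011)·20.333333 = 71.007220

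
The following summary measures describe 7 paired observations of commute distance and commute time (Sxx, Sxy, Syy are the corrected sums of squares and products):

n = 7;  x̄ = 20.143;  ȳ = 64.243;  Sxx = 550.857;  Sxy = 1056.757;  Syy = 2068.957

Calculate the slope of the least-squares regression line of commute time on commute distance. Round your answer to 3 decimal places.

b = Sxy/Sxx = 1056.757/550.857 = 1.918387

1.918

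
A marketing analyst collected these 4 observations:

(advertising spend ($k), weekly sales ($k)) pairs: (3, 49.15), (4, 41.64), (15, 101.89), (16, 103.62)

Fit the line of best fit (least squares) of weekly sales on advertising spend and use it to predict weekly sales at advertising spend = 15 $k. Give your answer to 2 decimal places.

100.07

n = 4, Σx = 38, Σy = 296.3, Σxy = 3500.28, Σx² = 506
Sxx = Σx² − (Σx)²/n = 506 − 361 = 145
Sxy = Σxy − (Σx)(Σy)/n = 3500.28 − 2814.85 = 685.43
b = Sxy/Sxx = 685.43/145 = 4.727103
a = ȳ − b·x̄ = 74.075 − 4.727103·9.5 = 29.167517
ŷ(15) = a + b·15 = 29.167517 + 4.727103·15 = 100.074069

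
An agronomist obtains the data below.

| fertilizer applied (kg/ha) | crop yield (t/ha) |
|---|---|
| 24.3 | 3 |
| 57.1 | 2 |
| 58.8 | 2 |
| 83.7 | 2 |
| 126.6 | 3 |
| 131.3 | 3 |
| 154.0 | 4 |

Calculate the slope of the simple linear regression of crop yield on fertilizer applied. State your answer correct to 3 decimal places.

n = 7, Σx = 635.8, Σy = 19, Σxy = 1861.8, Σx² = 71297.28
Sxx = Σx² − (Σx)²/n = 71297.28 − 57748.805714 = 13548.474286
Sxy = Σxy − (Σx)(Σy)/n = 1861.8 − 1725.742857 = 136.057143
b = Sxy/Sxx = 136.057143/13548.474286 = 0.010042

0.010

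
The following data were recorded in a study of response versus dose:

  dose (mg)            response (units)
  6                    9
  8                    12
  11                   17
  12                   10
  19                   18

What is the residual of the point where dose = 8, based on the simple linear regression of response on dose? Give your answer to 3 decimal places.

n = 5, Σx = 56, Σy = 66, Σxy = 799, Σx² = 726
Sxx = Σx² − (Σx)²/n = 726 − 627.2 = 98.8
Sxy = Σxy − (Σx)(Σy)/n = 799 − 739.2 = 59.8
b = Sxy/Sxx = 59.8/98.8 = 0.605263
a = ȳ − b·x̄ = 13.2 − 0.605263·11.2 = 6.421053
ŷ(8) = 6.421053 + 0.605263·8 = 11.263158
residual = y − ŷ = 12 − 11.263158 = 0.736842

0.737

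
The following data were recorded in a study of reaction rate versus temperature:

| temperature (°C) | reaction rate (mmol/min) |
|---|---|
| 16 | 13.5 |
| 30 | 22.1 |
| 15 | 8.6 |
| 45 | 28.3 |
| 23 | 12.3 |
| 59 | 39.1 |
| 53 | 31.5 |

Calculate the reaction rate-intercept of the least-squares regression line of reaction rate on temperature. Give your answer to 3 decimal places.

n = 7, Σx = 241, Σy = 155.4, Σxy = 6540.8, Σx² = 10225
Sxx = Σx² − (Σx)²/n = 10225 − 8297.285714 = 1927.714286
Sxy = Σxy − (Σx)(Σy)/n = 6540.8 − 5350.2 = 1190.6
b = Sxy/Sxx = 1190.6/1927.714286 = 0.617623
a = ȳ − b·x̄ = 22.2 − 0.617623·34.428571 = 0.936135

0.936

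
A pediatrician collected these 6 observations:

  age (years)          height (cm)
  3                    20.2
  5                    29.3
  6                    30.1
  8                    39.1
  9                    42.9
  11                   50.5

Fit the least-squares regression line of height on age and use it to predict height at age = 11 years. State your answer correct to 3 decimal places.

50.340

n = 6, Σx = 42, Σy = 212.1, Σxy = 1642.1, Σx² = 336
Sxx = Σx² − (Σx)²/n = 336 − 294 = 42
Sxy = Σxy − (Σx)(Σy)/n = 1642.1 − 1484.7 = 157.4
b = Sxy/Sxx = 157.4/42 = 3.747619
a = ȳ − b·x̄ = 35.35 − 3.747619·7 = 9.116667
ŷ(11) = a + b·11 = 9.116667 + 3.747619·11 = 50.340476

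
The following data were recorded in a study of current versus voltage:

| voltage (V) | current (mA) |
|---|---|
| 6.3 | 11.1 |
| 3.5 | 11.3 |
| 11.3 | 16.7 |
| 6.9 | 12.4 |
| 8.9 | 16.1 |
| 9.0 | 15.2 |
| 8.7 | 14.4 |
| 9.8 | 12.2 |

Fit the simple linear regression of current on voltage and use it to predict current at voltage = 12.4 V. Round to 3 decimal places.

n = 8, Σx = 64.4, Σy = 109.4, Σxy = 908.68, Σx² = 559.18
Sxx = Σx² − (Σx)²/n = 559.18 − 518.42 = 40.76
Sxy = Σxy − (Σx)(Σy)/n = 908.68 − 880.67 = 28.01
b = Sxy/Sxx = 28.01/40.76 = 0.687193
a = ȳ − b·x̄ = 13.675 − 0.687193·8.05 = 8.143094
ŷ(12.4) = a + b·12.4 = 8.143094 + 0.687193·12.4 = 16.664291

16.664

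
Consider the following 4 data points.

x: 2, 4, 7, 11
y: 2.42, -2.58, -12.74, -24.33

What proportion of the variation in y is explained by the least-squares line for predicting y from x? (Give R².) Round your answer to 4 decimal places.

n = 4, Σx = 24, Σy = -37.23, Σxy = -362.29, Σx² = 190, Σy² = 766.7693
Sxx = Σx² − (Σx)²/n = 190 − 144 = 46
Sxy = Σxy − (Σx)(Σy)/n = -362.29 − (-223.38) = -138.91
Syy = Σy² − (Σy)²/n = 766.7693 − 346.518225 = 420.251075
R² = Sxy²/(Sxx·Syy) = (-138.91)²/(46·420.251075) = 0.998160

0.9982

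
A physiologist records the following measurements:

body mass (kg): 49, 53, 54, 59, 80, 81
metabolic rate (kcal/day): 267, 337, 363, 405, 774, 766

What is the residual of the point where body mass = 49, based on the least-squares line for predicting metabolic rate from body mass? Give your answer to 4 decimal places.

-1.8916

n = 6, Σx = 376, Σy = 2912, Σxy = 198407, Σx² = 24568
Sxx = Σx² − (Σx)²/n = 24568 − 23562.666667 = 1005.333333
Sxy = Σxy − (Σx)(Σy)/n = 198407 − 182485.333333 = 15921.666667
b = Sxy/Sxx = 15921.666667/1005.333333 = 15.837202
a = ȳ − b·x̄ = 485.333333 − 15.837202·62.666667 = -507.131300
ŷ(49) = -507.131300 + 15.837202·49 = 268.891578
residual = y − ŷ = 267 − 268.891578 = -1.891578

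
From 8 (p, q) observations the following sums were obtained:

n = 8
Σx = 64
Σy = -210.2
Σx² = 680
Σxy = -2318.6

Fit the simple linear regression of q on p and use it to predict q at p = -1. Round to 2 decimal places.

7.85

Sxx = Σx² − (Σx)²/n = 680 − 512 = 168
Sxy = Σxy − (Σx)(Σy)/n = -2318.6 − (-1681.6) = -637
b = Sxy/Sxx = -637/168 = -3.791667
a = ȳ − b·x̄ = -26.275 − (-3.791667)·8 = 4.058333
ŷ(-1) = a + b·-1 = 4.058333 + (-3.791667)·(-1) = 7.85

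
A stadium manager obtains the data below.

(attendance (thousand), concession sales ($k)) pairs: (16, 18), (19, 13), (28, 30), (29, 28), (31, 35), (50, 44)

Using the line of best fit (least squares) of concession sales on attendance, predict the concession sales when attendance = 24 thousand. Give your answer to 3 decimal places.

23.754

n = 6, Σx = 173, Σy = 168, Σxy = 5472, Σx² = 5703
Sxx = Σx² − (Σx)²/n = 5703 − 4988.166667 = 714.833333
Sxy = Σxy − (Σx)(Σy)/n = 5472 − 4844 = 628
b = Sxy/Sxx = 628/714.833333 = 0.878526
a = ȳ − b·x̄ = 28 − 0.878526·28.833333 = 2.669154
ŷ(24) = a + b·24 = 2.669154 + 0.878526·24 = 23.753789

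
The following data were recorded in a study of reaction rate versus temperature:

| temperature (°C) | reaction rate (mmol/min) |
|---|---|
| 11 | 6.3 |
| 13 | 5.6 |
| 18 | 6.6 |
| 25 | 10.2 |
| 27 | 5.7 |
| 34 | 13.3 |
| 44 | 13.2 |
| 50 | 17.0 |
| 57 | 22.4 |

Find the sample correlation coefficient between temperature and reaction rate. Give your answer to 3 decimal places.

n = 9, Σx = 279, Σy = 100.3, Σxy = 3829.6, Σx² = 10809, Σy² = 1393.03
Sxx = Σx² − (Σx)²/n = 10809 − 8649 = 2160
Sxy = Σxy − (Σx)(Σy)/n = 3829.6 − 3109.3 = 720.3
Syy = Σy² − (Σy)²/n = 1393.03 − 1117.787778 = 275.242222
r = Sxy/√(Sxx·Syy) = 720.3/√(594523.2) = 720.3/771.053306 = 0.934177

0.934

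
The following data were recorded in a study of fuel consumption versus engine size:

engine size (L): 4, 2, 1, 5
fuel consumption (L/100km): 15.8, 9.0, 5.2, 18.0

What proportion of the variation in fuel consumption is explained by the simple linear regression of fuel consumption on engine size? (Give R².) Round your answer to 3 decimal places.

0.993

n = 4, Σx = 12, Σy = 48, Σxy = 176.4, Σx² = 46, Σy² = 681.68
Sxx = Σx² − (Σx)²/n = 46 − 36 = 10
Sxy = Σxy − (Σx)(Σy)/n = 176.4 − 144 = 32.4
Syy = Σy² − (Σy)²/n = 681.68 − 576 = 105.68
R² = Sxy²/(Sxx·Syy) = (32.4)²/(10·105.68) = 0.993338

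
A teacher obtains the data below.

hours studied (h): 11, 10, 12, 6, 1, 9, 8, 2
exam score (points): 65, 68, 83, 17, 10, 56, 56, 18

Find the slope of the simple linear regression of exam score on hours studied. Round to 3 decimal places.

n = 8, Σx = 59, Σy = 373, Σxy = 3491, Σx² = 551
Sxx = Σx² − (Σx)²/n = 551 − 435.125 = 115.875
Sxy = Σxy − (Σx)(Σy)/n = 3491 − 2750.875 = 740.125
b = Sxy/Sxx = 740.125/115.875 = 6.387271

6.387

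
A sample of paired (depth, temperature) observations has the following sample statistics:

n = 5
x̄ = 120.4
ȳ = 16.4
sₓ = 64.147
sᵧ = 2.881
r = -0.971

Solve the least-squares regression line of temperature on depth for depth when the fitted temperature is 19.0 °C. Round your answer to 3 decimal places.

b = r · sᵧ/sₓ = -0.971 · 2.881/64.147 = -0.043610
a = ȳ − b·x̄ = 16.4 − (-0.043610)·120.4 = 21.650645
Set a + b·x = 19.0: x = (19.0 − 21.650645) / (-0.043610) = 60.780654

60.781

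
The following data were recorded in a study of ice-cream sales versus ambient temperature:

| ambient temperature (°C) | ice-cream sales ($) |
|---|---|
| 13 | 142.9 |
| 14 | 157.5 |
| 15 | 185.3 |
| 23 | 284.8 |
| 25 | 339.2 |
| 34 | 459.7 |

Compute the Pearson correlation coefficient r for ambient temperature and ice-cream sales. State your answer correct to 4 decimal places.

n = 6, Σx = 124, Σy = 1569.4, Σxy = 37502.4, Σx² = 2900, Σy² = 487054.52
Sxx = Σx² − (Σx)²/n = 2900 − 2562.666667 = 337.333333
Sxy = Σxy − (Σx)(Σy)/n = 37502.4 − 32434.266667 = 5068.133333
Syy = Σy² − (Σy)²/n = 487054.52 − 410502.726667 = 76551.793333
r = Sxy/√(Sxx·Syy) = 5068.133333/√(25823471.617778) = 5068.133333/5081.680000 = 0.997334

0.9973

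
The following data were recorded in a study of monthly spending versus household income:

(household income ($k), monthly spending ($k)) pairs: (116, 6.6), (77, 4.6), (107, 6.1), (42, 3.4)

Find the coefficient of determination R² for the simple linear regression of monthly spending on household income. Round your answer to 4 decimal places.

0.9897

n = 4, Σx = 342, Σy = 20.7, Σxy = 1915.3, Σx² = 32598, Σy² = 113.49
Sxx = Σx² − (Σx)²/n = 32598 − 29241 = 3357
Sxy = Σxy − (Σx)(Σy)/n = 1915.3 − 1769.85 = 145.45
Syy = Σy² − (Σy)²/n = 113.49 − 107.1225 = 6.3675
R² = Sxy²/(Sxx·Syy) = (145.45)²/(3357·6.3675) = 0.989708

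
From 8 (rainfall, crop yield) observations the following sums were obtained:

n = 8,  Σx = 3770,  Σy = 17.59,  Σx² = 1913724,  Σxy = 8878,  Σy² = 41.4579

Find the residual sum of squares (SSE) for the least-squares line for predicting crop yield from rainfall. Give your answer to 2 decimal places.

0.25

Sxx = Σx² − (Σx)²/n = 1913724 − 1776612.5 = 137111.5
Sxy = Σxy − (Σx)(Σy)/n = 8878 − 8289.2875 = 588.7125
Syy = Σy² − (Σy)²/n = 41.4579 − 38.676012 = 2.781887
b = Sxy/Sxx = 588.7125/137111.5 = 0.004294
SSE = Syy − b·Sxy = 2.781887 − 0.004294·588.7125 = 0.254146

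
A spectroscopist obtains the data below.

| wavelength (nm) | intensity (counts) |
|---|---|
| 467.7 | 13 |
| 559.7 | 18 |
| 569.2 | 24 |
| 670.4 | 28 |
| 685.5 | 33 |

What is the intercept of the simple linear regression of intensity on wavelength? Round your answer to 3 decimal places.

n = 5, Σx = 2952.5, Σy = 116, Σxy = 71208.2, Σx² = 1775342.43
Sxx = Σx² − (Σx)²/n = 1775342.43 − 1743451.25 = 31891.18
Sxy = Σxy − (Σx)(Σy)/n = 71208.2 − 68498 = 2710.2
b = Sxy/Sxx = 2710.2/31891.18 = 0.084983
a = ȳ − b·x̄ = 23.2 − 0.084983·590.5 = -26.982311

-26.982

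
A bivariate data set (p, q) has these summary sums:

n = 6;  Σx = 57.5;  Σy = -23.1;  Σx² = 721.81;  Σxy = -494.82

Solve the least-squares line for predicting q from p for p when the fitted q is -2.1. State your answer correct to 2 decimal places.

8.49

Sxx = Σx² − (Σx)²/n = 721.81 − 551.041667 = 170.768333
Sxy = Σxy − (Σx)(Σy)/n = -494.82 − (-221.375) = -273.445
b = Sxy/Sxx = -273.445/170.768333 = -1.601263
a = ȳ − b·x̄ = -3.85 − (-1.601263)·9.583333 = 11.495436
Set a + b·x = -2.1: x = (-2.1 − 11.495436) / (-1.601263) = 8.490446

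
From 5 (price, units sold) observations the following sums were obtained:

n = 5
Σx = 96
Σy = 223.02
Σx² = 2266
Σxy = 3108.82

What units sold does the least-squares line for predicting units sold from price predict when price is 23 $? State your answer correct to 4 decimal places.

34.0600

Sxx = Σx² − (Σx)²/n = 2266 − 1843.2 = 422.8
Sxy = Σxy − (Σx)(Σy)/n = 3108.82 − 4281.984 = -1173.164
b = Sxy/Sxx = -1173.164/422.8 = -2.774749
a = ȳ − b·x̄ = 44.604 − (-2.774749)·19.2 = 97.879186
ŷ(23) = a + b·23 = 97.879186 + (-2.774749)·23 = 34.059953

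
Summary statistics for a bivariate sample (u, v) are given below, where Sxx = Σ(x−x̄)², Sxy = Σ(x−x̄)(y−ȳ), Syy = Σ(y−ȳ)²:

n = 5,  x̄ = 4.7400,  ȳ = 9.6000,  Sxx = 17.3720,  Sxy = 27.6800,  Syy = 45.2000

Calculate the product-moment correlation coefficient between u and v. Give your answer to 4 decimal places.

0.9878

r = Sxy/√(Sxx·Syy) = 27.68/√(785.2144) = 27.68/28.021677 = 0.987807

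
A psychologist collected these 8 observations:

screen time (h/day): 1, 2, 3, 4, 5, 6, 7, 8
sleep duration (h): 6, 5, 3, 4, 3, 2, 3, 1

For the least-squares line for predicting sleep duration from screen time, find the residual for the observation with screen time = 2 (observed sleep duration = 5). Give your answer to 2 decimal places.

n = 8, Σx = 36, Σy = 27, Σxy = 97, Σx² = 204
Sxx = Σx² − (Σx)²/n = 204 − 162 = 42
Sxy = Σxy − (Σx)(Σy)/n = 97 − 121.5 = -24.5
b = Sxy/Sxx = -24.5/42 = -0.583333
a = ȳ − b·x̄ = 3.375 − (-0.583333)·4.5 = 6
ŷ(2) = 6 + (-0.583333)·2 = 4.833333
residual = y − ŷ = 5 − 4.833333 = 0.166667

0.17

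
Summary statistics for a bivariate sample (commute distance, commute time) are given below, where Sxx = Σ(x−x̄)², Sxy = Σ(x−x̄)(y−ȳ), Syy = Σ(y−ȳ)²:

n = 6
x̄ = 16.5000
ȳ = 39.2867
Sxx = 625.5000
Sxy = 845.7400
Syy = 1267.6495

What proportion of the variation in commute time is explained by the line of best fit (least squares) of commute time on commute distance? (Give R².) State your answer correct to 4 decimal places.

0.9021

R² = Sxy²/(Sxx·Syy) = (845.74)²/(625.5·1267.6495) = 0.902085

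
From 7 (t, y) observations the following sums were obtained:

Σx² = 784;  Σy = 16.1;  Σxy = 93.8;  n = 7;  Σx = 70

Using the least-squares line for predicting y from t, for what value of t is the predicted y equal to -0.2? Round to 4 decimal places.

Sxx = Σx² − (Σx)²/n = 784 − 700 = 84
Sxy = Σxy − (Σx)(Σy)/n = 93.8 − 161 = -67.2
b = Sxy/Sxx = -67.2/84 = -0.8
a = ȳ − b·x̄ = 2.3 − (-0.8)·10 = 10.3
Set a + b·x = -0.2: x = (-0.2 − 10.3) / (-0.8) = 13.125

13.1250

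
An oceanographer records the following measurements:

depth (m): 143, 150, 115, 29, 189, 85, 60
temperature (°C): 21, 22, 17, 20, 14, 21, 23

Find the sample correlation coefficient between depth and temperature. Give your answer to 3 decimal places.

n = 7, Σx = 771, Σy = 138, Σxy = 14649, Σx² = 103561, Σy² = 2780
Sxx = Σx² − (Σx)²/n = 103561 − 84920.142857 = 18640.857143
Sxy = Σxy − (Σx)(Σy)/n = 14649 − 15199.714286 = -550.714286
Syy = Σy² − (Σy)²/n = 2780 − 2720.571429 = 59.428571
r = Sxy/√(Sxx·Syy) = -550.714286/√(1107799.510204) = -550.714286/1052.520551 = -0.523234

-0.523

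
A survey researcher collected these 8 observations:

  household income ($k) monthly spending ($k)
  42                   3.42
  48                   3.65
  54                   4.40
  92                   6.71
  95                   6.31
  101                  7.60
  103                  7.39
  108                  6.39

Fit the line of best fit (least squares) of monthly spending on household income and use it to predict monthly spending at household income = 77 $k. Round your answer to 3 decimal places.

5.538

n = 8, Σx = 643, Σy = 45.87, Σxy = 3992.1, Σx² = 56947
Sxx = Σx² − (Σx)²/n = 56947 − 51681.125 = 5265.875
Sxy = Σxy − (Σx)(Σy)/n = 3992.1 − 3686.80125 = 305.29875
b = Sxy/Sxx = 305.29875/5265.875 = 0.057977
a = ȳ − b·x̄ = 5.73375 − 0.057977·80.375 = 1.073862
ŷ(77) = a + b·77 = 1.073862 + 0.057977·77 = 5.538078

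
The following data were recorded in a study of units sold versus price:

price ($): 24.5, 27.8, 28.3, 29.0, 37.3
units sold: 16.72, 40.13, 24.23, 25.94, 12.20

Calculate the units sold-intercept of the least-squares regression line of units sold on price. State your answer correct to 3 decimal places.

n = 5, Σx = 146.9, Σy = 119.22, Σxy = 3418.283, Σx² = 4406.27
Sxx = Σx² − (Σx)²/n = 4406.27 − 4315.922 = 90.348
Sxy = Σxy − (Σx)(Σy)/n = 3418.283 − 3502.6836 = -84.4006
b = Sxy/Sxx = -84.4006/90.348 = -0.934172
a = ȳ − b·x̄ = 23.844 − (-0.934172)·29.38 = 51.289983

51.290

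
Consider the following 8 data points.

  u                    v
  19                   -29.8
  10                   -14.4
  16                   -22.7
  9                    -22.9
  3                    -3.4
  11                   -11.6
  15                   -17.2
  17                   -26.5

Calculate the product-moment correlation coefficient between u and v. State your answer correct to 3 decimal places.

n = 8, Σx = 100, Σy = -148.5, Σxy = -2125.8, Σx² = 1442, Σy² = 3279.31
Sxx = Σx² − (Σx)²/n = 1442 − 1250 = 192
Sxy = Σxy − (Σx)(Σy)/n = -2125.8 − (-1856.25) = -269.55
Syy = Σy² − (Σy)²/n = 3279.31 − 2756.53125 = 522.77875
r = Sxy/√(Sxx·Syy) = -269.55/√(100373.52) = -269.55/316.817803 = -0.850804

-0.851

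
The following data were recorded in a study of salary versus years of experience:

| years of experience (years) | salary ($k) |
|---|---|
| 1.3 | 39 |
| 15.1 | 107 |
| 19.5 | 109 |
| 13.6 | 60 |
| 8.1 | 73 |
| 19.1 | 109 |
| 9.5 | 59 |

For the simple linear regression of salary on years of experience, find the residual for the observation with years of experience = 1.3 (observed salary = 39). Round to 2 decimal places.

2.70

n = 7, Σx = 86.2, Σy = 556, Σxy = 7841.6, Σx² = 1315.58
Sxx = Σx² − (Σx)²/n = 1315.58 − 1061.491429 = 254.088571
Sxy = Σxy − (Σx)(Σy)/n = 7841.6 − 6846.742857 = 994.857143
b = Sxy/Sxx = 994.857143/254.088571 = 3.915395
a = ȳ − b·x̄ = 79.428571 − 3.915395·12.314286 = 31.213278
ŷ(1.3) = 31.213278 + 3.915395·1.3 = 36.303291
residual = y − ŷ = 39 − 36.303291 = 2.696709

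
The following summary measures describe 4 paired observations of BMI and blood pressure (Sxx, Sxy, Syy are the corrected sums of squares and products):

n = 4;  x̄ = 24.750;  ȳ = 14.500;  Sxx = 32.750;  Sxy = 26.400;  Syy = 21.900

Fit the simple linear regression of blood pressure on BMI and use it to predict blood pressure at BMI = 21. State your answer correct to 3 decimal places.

11.477

b = Sxy/Sxx = 26.4/32.75 = 0.806107
a = ȳ − b·x̄ = 14.5 − 0.806107·24.75 = -5.451145
ŷ(21) = a + b·21 = -5.451145 + 0.806107·21 = 11.477099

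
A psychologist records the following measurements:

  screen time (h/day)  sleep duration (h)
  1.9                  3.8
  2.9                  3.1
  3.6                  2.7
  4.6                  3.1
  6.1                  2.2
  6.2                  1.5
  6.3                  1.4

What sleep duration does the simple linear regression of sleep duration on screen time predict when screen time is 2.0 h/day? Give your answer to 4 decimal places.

3.6945

n = 7, Σx = 31.6, Σy = 17.8, Σxy = 71.73, Σx² = 161.48
Sxx = Σx² − (Σx)²/n = 161.48 − 142.651429 = 18.828571
Sxy = Σxy − (Σx)(Σy)/n = 71.73 − 80.354286 = -8.624286
b = Sxy/Sxx = -8.624286/18.828571 = -0.458042
a = ȳ − b·x̄ = 2.542857 − (-0.458042)·4.514286 = 4.610592
ŷ(2.0) = a + b·2.0 = 4.610592 + (-0.458042)·2 = 3.694507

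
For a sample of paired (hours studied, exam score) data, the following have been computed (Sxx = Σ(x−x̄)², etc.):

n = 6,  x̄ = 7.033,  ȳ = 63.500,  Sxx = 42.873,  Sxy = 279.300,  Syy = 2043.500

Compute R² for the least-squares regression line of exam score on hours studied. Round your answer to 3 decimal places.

0.890

R² = Sxy²/(Sxx·Syy) = (279.3)²/(42.873·2043.5) = 0.890396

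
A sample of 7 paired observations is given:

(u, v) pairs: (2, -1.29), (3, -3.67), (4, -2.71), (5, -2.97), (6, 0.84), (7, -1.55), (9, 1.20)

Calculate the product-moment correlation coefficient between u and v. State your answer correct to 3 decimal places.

0.660

n = 7, Σx = 36, Σy = -10.15, Σxy = -34.29, Σx² = 220, Σy² = 35.8461
Sxx = Σx² − (Σx)²/n = 220 − 185.142857 = 34.857143
Sxy = Σxy − (Σx)(Σy)/n = -34.29 − (-52.2) = 17.91
Syy = Σy² − (Σy)²/n = 35.8461 − 14.7175 = 21.1286
r = Sxy/√(Sxx·Syy) = 17.91/√(736.482629) = 17.91/27.138213 = 0.659955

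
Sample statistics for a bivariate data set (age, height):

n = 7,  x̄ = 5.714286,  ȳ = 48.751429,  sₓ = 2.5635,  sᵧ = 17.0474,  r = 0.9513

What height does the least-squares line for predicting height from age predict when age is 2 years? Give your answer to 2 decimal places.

25.25

b = r · sᵧ/sₓ = 0.9513 · 17.0474/2.5635 = 6.326191
a = ȳ − b·x̄ = 48.751429 − 6.326191·5.714286 = 12.601762
ŷ(2) = a + b·2 = 12.601762 + 6.326191·2 = 25.254145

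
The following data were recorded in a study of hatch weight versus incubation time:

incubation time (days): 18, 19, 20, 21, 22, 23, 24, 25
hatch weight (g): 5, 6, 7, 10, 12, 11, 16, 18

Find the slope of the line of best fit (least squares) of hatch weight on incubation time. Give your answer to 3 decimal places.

1.845

n = 8, Σx = 172, Σy = 85, Σxy = 1905, Σx² = 3740
Sxx = Σx² − (Σx)²/n = 3740 − 3698 = 42
Sxy = Σxy − (Σx)(Σy)/n = 1905 − 1827.5 = 77.5
b = Sxy/Sxx = 77.5/42 = 1.845238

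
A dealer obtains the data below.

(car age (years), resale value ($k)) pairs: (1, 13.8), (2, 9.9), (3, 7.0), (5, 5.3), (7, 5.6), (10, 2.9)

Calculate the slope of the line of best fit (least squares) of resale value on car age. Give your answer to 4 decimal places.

-1.0180

n = 6, Σx = 28, Σy = 44.5, Σxy = 149.3, Σx² = 188
Sxx = Σx² − (Σx)²/n = 188 − 130.666667 = 57.333333
Sxy = Σxy − (Σx)(Σy)/n = 149.3 − 207.666667 = -58.366667
b = Sxy/Sxx = -58.366667/57.333333 = -1.018023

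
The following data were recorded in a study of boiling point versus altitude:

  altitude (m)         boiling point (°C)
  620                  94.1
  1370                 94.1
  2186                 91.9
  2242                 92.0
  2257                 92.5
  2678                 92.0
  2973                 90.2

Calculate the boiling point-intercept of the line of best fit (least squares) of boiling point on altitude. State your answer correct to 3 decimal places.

n = 7, Σx = 14326, Σy = 646.8, Σxy = 1317729.5, Σx² = 33170922
Sxx = Σx² − (Σx)²/n = 33170922 − 29319182.285714 = 3851739.714286
Sxy = Σxy − (Σx)(Σy)/n = 1317729.5 − 1323722.4 = -5992.9
b = Sxy/Sxx = -5992.9/3851739.714286 = -0.001556
a = ȳ − b·x̄ = 92.4 − (-0.001556)·2046.571429 = 95.584249

95.584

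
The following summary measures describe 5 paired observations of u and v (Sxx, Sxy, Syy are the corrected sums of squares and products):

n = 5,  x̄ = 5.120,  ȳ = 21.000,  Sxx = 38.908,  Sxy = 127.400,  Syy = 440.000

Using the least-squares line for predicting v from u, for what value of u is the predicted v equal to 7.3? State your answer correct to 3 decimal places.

0.936

b = Sxy/Sxx = 127.4/38.908 = 3.274391
a = ȳ − b·x̄ = 21 − 3.274391·5.12 = 4.235119
Set a + b·x = 7.3: x = (7.3 − 4.235119) / 3.274391 = 0.936016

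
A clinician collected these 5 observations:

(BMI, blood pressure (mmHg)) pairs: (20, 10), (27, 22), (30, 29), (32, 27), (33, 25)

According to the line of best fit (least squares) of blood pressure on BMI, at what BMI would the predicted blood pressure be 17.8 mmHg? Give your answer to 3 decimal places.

24.755

n = 5, Σx = 142, Σy = 113, Σxy = 3353, Σx² = 4142
Sxx = Σx² − (Σx)²/n = 4142 − 4032.8 = 109.2
Sxy = Σxy − (Σx)(Σy)/n = 3353 − 3209.2 = 143.8
b = Sxy/Sxx = 143.8/109.2 = 1.316850
a = ȳ − b·x̄ = 22.6 − 1.316850·28.4 = -14.798535
Set a + b·x = 17.8: x = (17.8 − (-14.798535)) / 1.316850 = 24.754937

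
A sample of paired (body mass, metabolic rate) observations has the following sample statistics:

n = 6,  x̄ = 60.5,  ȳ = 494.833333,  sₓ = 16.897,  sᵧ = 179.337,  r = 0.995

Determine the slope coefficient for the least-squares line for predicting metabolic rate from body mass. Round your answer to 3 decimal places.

b = r · sᵧ/sₓ = 0.995 · 179.337/16.897 = 10.560473

10.560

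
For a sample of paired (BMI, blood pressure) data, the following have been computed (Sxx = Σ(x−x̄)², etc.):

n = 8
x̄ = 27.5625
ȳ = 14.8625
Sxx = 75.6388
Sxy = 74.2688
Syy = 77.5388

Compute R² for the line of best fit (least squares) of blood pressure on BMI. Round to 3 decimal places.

0.940

R² = Sxy²/(Sxx·Syy) = (74.2688)²/(75.6388·77.5388) = 0.940479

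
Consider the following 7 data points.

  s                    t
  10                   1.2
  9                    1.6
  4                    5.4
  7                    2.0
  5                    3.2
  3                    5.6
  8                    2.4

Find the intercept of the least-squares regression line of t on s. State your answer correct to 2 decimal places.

n = 7, Σx = 46, Σy = 21.4, Σxy = 114, Σx² = 344
Sxx = Σx² − (Σx)²/n = 344 − 302.285714 = 41.714286
Sxy = Σxy − (Σx)(Σy)/n = 114 − 140.628571 = -26.628571
b = Sxy/Sxx = -26.628571/41.714286 = -0.638356
a = ȳ − b·x̄ = 3.057143 − (-0.638356)·6.571429 = 7.252055

7.25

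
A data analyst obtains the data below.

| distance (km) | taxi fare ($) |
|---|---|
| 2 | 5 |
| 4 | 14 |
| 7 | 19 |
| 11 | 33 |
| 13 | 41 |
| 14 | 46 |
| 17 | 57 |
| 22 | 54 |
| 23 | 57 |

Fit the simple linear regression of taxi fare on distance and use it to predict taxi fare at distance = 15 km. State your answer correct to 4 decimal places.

42.4356

n = 9, Σx = 113, Σy = 326, Σxy = 5207, Σx² = 1857
Sxx = Σx² − (Σx)²/n = 1857 − 1418.777778 = 438.222222
Sxy = Σxy − (Σx)(Σy)/n = 5207 − 4093.111111 = 1113.888889
b = Sxy/Sxx = 1113.888889/438.222222 = 2.541836
a = ȳ − b·x̄ = 36.222222 − 2.541836·12.555556 = 4.308063
ŷ(15) = a + b·15 = 4.308063 + 2.541836·15 = 42.435598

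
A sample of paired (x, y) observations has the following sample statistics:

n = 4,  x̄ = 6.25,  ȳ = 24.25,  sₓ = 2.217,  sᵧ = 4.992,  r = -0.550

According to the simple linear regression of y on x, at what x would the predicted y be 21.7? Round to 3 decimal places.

8.309

b = r · sᵧ/sₓ = -0.55 · 4.992/2.217 = -1.238430
a = ȳ − b·x̄ = 24.25 − (-1.238430)·6.25 = 31.990189
Set a + b·x = 21.7: x = (21.7 − 31.990189) / (-1.238430) = 8.309058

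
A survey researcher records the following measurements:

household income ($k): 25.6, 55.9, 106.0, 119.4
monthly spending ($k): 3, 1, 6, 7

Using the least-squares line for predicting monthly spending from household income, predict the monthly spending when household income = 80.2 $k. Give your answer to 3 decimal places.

n = 4, Σx = 306.9, Σy = 17, Σxy = 1604.5, Σx² = 29272.53
Sxx = Σx² − (Σx)²/n = 29272.53 − 23546.9025 = 5725.6275
Sxy = Σxy − (Σx)(Σy)/n = 1604.5 − 1304.325 = 300.175
b = Sxy/Sxx = 300.175/5725.6275 = 0.052427
a = ȳ − b·x̄ = 4.25 − 0.052427·76.725 = 0.227572
ŷ(80.2) = a + b·80.2 = 0.227572 + 0.052427·80.2 = 4.432182

4.432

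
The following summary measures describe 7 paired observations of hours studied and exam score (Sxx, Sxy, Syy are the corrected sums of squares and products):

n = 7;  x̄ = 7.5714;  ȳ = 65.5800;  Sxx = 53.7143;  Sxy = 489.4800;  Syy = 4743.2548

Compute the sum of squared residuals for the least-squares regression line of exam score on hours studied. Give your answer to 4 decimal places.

b = Sxy/Sxx = 489.48/53.7143 = 9.112657
SSE = Syy − b·Sxy = 4743.2548 − 9.112657·489.48 = 282.791378

282.7914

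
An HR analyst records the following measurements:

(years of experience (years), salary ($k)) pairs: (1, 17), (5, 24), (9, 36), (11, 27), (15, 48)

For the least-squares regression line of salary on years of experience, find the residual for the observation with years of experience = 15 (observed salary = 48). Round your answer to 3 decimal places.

n = 5, Σx = 41, Σy = 152, Σxy = 1478, Σx² = 453
Sxx = Σx² − (Σx)²/n = 453 − 336.2 = 116.8
Sxy = Σxy − (Σx)(Σy)/n = 1478 − 1246.4 = 231.6
b = Sxy/Sxx = 231.6/116.8 = 1.982877
a = ȳ − b·x̄ = 30.4 − 1.982877·8.2 = 14.140411
ŷ(15) = 14.140411 + 1.982877·15 = 43.883562
residual = y − ŷ = 48 − 43.883562 = 4.116438

4.116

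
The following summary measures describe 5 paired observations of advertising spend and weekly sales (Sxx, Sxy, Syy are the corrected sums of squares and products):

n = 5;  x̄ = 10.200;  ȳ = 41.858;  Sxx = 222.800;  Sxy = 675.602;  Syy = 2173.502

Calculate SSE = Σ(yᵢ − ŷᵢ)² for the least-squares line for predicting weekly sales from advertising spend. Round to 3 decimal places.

b = Sxy/Sxx = 675.602/222.8 = 3.032325
SSE = Syy − b·Sxy = 2173.502 − 3.032325·675.602 = 124.857196

124.857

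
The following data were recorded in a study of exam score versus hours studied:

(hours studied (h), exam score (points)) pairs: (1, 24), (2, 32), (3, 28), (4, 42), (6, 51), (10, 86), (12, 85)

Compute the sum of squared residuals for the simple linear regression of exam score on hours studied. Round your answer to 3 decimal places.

n = 7, Σx = 38, Σy = 348, Σxy = 2526, Σx² = 310, Σy² = 21370
Sxx = Σx² − (Σx)²/n = 310 − 206.285714 = 103.714286
Sxy = Σxy − (Σx)(Σy)/n = 2526 − 1889.142857 = 636.857143
Syy = Σy² − (Σy)²/n = 21370 − 17300.571429 = 4069.428571
b = Sxy/Sxx = 636.857143/103.714286 = 6.140496
SSE = Syy − b·Sxy = 4069.428571 − 6.140496·636.857143 = 158.809917

158.810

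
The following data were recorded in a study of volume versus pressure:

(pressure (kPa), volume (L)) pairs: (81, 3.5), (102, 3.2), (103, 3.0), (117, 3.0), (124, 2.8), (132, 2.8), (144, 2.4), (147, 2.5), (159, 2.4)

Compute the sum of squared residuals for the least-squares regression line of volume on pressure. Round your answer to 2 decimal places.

n = 9, Σx = 1109, Σy = 25.6, Σxy = 3081.4, Σx² = 141689, Σy² = 73.94
Sxx = Σx² − (Σx)²/n = 141689 − 136653.444444 = 5035.555556
Sxy = Σxy − (Σx)(Σy)/n = 3081.4 − 3154.488889 = -73.088889
Syy = Σy² − (Σy)²/n = 73.94 − 72.817778 = 1.122222
b = Sxy/Sxx = -73.088889/5035.555556 = -0.014515
SSE = Syy − b·Sxy = 1.122222 − (-0.014515)·(-73.088889) = 0.061369

0.06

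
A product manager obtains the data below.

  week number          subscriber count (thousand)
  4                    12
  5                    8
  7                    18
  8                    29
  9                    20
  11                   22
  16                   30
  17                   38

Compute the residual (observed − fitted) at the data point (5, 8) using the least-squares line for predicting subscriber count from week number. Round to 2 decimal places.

n = 8, Σx = 77, Σy = 177, Σxy = 1994, Σx² = 901
Sxx = Σx² − (Σx)²/n = 901 − 741.125 = 159.875
Sxy = Σxy − (Σx)(Σy)/n = 1994 − 1703.625 = 290.375
b = Sxy/Sxx = 290.375/159.875 = 1.816263
a = ȳ − b·x̄ = 22.125 − 1.816263·9.625 = 4.643471
ŷ(5) = 4.643471 + 1.816263·5 = 13.724785
residual = y − ŷ = 8 − 13.724785 = -5.724785

-5.72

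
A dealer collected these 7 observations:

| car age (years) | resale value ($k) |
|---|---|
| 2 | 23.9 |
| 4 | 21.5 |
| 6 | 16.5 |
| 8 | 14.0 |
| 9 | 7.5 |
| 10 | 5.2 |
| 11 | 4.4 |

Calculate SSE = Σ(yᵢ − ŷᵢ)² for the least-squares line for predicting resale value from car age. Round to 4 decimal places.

14.4987

n = 7, Σx = 50, Σy = 93, Σxy = 512.7, Σx² = 422, Σy² = 1604.36
Sxx = Σx² − (Σx)²/n = 422 − 357.142857 = 64.857143
Sxy = Σxy − (Σx)(Σy)/n = 512.7 − 664.285714 = -151.585714
Syy = Σy² − (Σy)²/n = 1604.36 − 1235.571429 = 368.788571
b = Sxy/Sxx = -151.585714/64.857143 = -2.337225
SSE = Syy − b·Sxy = 368.788571 − (-2.337225)·(-151.585714) = 14.498700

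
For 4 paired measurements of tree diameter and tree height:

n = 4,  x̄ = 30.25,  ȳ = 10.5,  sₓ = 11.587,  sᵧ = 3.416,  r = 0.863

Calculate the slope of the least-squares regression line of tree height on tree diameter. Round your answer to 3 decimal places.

b = r · sᵧ/sₓ = 0.863 · 3.416/11.587 = 0.254424

0.254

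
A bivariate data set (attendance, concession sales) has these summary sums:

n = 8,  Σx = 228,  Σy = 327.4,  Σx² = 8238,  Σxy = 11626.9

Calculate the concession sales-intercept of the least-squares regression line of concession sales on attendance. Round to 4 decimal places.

3.3181

Sxx = Σx² − (Σx)²/n = 8238 − 6498 = 1740
Sxy = Σxy − (Σx)(Σy)/n = 11626.9 − 9330.9 = 2296
b = Sxy/Sxx = 2296/1740 = 1.319540
a = ȳ − b·x̄ = 40.925 − 1.319540·28.5 = 3.318103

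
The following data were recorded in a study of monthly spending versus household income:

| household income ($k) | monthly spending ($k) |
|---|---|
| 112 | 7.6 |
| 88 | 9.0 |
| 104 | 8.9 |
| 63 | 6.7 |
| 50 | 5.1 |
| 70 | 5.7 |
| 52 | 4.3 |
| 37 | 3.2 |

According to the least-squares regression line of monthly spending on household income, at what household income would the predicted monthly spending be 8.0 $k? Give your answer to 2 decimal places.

96.40

n = 8, Σx = 576, Σy = 50.5, Σxy = 3986.9, Σx² = 46546
Sxx = Σx² − (Σx)²/n = 46546 − 41472 = 5074
Sxy = Σxy − (Σx)(Σy)/n = 3986.9 − 3636 = 350.9
b = Sxy/Sxx = 350.9/5074 = 0.069156
a = ȳ − b·x̄ = 6.3125 − 0.069156·72 = 1.333233
Set a + b·x = 8.0: x = (8.0 − 1.333233) / 0.069156 = 96.401183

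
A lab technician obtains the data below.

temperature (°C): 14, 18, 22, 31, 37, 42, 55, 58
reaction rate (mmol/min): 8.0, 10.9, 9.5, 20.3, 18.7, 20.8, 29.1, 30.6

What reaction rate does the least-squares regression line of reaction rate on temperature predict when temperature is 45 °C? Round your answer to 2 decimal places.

n = 8, Σx = 277, Σy = 147.9, Σxy = 6087.3, Σx² = 11487
Sxx = Σx² − (Σx)²/n = 11487 − 9591.125 = 1895.875
Sxy = Σxy − (Σx)(Σy)/n = 6087.3 − 5121.0375 = 966.2625
b = Sxy/Sxx = 966.2625/1895.875 = 0.509666
a = ȳ − b·x̄ = 18.4875 − 0.509666·34.625 = 0.840324
ŷ(45) = a + b·45 = 0.840324 + 0.509666·45 = 23.775282

23.78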